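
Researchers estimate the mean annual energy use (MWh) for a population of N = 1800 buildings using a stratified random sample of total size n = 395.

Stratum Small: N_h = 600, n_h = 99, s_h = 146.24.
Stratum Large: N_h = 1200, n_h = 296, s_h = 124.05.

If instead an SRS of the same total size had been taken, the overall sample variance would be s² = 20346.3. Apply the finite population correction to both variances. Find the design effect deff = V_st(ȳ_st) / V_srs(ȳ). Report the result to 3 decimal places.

V̂(ȳ_st) = Σ W_h² (1 − n_h/N_h) s_h²/n_h, with W_h = N_h/N and N = 1800:
  stratum Small: (600/1800)²·(1 − 99/600)·146.24²/99 = 20.042
  stratum Large: (1200/1800)²·(1 − 296/1200)·124.05²/296 = 17.4063
V_st = 37.4483
V_srs = (1 − 395/1800)·20346.3/395 = 40.2061
deff = V_st / V_srs = 37.4483/40.2061 = 0.9314

deff ≈ 0.931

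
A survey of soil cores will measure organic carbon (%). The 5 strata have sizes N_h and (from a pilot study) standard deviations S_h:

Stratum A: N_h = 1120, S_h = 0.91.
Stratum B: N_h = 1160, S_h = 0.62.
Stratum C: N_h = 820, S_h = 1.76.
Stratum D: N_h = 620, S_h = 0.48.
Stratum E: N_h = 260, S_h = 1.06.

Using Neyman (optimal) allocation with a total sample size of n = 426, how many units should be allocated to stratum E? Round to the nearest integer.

31

Neyman allocation: n_h = n · N_h S_h / Σ N_i S_i, with n = 426.
  stratum A: N_h·S_h = 1120·0.91 = 1019.20
  stratum B: N_h·S_h = 1160·0.62 = 719.20
  stratum C: N_h·S_h = 820·1.76 = 1443.20
  stratum D: N_h·S_h = 620·0.48 = 297.60
  stratum E: N_h·S_h = 260·1.06 = 275.60
Σ N_h S_h = 3754.80
n for stratum E = 426·275.60/3754.80 = 31.268 → 31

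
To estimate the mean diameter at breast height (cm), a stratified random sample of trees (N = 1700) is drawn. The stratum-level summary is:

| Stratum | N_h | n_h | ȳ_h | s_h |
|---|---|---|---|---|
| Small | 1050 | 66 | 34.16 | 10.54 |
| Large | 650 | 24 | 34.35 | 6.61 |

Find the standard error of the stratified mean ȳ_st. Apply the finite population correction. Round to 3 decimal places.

SE(ȳ_st) ≈ 0.926

V̂(ȳ_st) = Σ W_h² (1 − n_h/N_h) s_h²/n_h, with W_h = N_h/N and N = 1700:
  stratum Small: (1050/1700)²·(1 − 66/1050)·10.54²/66 = 0.601761
  stratum Large: (650/1700)²·(1 − 24/650)·6.61²/24 = 0.256319
V̂(ȳ_st) = 0.85808
SE(ȳ_st) = √0.85808 = 0.926326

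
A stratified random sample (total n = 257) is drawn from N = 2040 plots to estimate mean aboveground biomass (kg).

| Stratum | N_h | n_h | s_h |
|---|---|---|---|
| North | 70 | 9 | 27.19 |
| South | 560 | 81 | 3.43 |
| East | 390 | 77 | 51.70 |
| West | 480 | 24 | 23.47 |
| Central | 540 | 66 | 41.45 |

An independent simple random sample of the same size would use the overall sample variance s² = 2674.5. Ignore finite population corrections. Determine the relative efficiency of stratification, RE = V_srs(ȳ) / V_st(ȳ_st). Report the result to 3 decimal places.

RE ≈ 2.328

V̂(ȳ_st) = Σ W_h² s_h²/n_h, with W_h = N_h/N and N = 2040:
  stratum North: (70/2040)²·27.19²/9 = 0.096719
  stratum South: (560/2040)²·3.43²/81 = 0.0109451
  stratum East: (390/2040)²·51.70²/77 = 1.2687
  stratum West: (480/2040)²·23.47²/24 = 1.27068
  stratum Central: (540/2040)²·41.45²/66 = 1.82403
V_st = 4.47108
V_srs = s²/n = 2674.5/257 = 10.4066
Relative efficiency = V_srs / V_st = 10.4066/4.47108 = 2.3275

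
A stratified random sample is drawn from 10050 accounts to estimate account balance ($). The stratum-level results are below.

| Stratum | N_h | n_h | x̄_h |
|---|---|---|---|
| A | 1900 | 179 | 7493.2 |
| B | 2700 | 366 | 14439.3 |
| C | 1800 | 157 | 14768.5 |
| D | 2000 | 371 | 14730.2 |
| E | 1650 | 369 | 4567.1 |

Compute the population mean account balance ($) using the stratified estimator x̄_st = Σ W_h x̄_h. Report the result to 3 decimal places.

N = Σ N_h = 10050. Stratum weights W_h = N_h/N.
x̄_st = (1900·7493.2 + 2700·14439.3 + 1800·14768.5 + 2000·14730.2 + 1650·4567.1) / 10050 = 11622.14975

x̄_st ≈ 11622.150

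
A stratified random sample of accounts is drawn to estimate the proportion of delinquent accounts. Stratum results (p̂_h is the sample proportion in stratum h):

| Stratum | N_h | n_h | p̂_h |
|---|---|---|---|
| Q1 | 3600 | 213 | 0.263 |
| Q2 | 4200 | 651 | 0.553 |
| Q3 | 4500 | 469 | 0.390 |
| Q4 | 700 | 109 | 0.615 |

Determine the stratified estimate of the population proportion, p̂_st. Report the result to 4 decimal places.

N = 13000; stratum weights W_h = N_h/N.
p̂_st = Σ W_h p̂_h = (3600·0.263 + 4200·0.553 + 4500·0.390 + 700·0.615)/13000 = 0.41961

p̂_st ≈ 0.4196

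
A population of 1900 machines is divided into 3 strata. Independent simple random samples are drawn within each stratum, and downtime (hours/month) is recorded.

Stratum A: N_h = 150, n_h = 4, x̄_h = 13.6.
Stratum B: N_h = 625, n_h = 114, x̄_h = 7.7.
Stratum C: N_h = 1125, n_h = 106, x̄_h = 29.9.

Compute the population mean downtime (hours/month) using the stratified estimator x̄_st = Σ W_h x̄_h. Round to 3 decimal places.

x̄_st ≈ 21.311

N = Σ N_h = 1900. Stratum weights W_h = N_h/N.
x̄_st = (150·13.6 + 625·7.7 + 1125·29.9) / 1900 = 21.31053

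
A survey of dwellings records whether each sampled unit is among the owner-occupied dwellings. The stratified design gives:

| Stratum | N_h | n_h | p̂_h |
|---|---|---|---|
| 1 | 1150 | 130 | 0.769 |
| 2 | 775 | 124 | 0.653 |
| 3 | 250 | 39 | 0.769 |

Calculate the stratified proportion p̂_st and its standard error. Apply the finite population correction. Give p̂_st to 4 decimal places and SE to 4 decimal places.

p̂_st ≈ 0.7277, SE ≈ 0.0243

N = 2175; stratum weights W_h = N_h/N.
p̂_st = Σ W_h p̂_h = (1150·0.769 + 775·0.653 + 250·0.769)/2175 = 0.72767
V̂(p̂_st) = Σ W_h² (1 − n_h/N_h) p̂_h(1−p̂_h)/(n_h−1):
  stratum 1: (1150/2175)²·(1 − 130/1150)·0.769·0.231/129 = 0.000341451
  stratum 2: (775/2175)²·(1 − 124/775)·0.653·0.347/123 = 0.000196472
  stratum 3: (250/2175)²·(1 − 39/250)·0.769·0.231/38 = 5.21265e-05
V̂(p̂_st) = 0.00059005; SE = √V̂ = 0.0242909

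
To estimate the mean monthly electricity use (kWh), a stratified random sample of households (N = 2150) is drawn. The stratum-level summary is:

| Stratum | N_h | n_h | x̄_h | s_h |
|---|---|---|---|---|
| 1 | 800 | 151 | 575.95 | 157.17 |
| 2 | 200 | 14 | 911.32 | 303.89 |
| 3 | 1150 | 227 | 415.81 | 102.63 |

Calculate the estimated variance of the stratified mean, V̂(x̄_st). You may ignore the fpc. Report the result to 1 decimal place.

V̂(x̄_st) ≈ 93.0

V̂(x̄_st) = Σ W_h² s_h²/n_h, with W_h = N_h/N and N = 2150:
  stratum 1: (800/2150)²·157.17²/151 = 22.6499
  stratum 2: (200/2150)²·303.89²/14 = 57.0805
  stratum 3: (1150/2150)²·102.63²/227 = 13.2752
V̂(x̄_st) = 93.0056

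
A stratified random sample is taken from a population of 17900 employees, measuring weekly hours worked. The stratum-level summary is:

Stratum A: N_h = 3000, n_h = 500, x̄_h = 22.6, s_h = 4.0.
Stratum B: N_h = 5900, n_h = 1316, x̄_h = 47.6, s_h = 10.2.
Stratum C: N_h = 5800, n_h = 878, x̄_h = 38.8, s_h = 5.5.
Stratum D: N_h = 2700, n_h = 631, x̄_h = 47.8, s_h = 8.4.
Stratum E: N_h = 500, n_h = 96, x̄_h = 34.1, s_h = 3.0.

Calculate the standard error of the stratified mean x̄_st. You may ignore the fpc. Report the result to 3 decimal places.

SE(x̄_st) ≈ 0.125

V̂(x̄_st) = Σ W_h² s_h²/n_h, with W_h = N_h/N and N = 17900:
  stratum A: (3000/17900)²·4.0²/500 = 0.000898848
  stratum B: (5900/17900)²·10.2²/1316 = 0.008589
  stratum C: (5800/17900)²·5.5²/878 = 0.00361727
  stratum D: (2700/17900)²·8.4²/631 = 0.0025442
  stratum E: (500/17900)²·3.0²/96 = 7.31485e-05
V̂(x̄_st) = 0.0157225
SE(x̄_st) = √0.0157225 = 0.125389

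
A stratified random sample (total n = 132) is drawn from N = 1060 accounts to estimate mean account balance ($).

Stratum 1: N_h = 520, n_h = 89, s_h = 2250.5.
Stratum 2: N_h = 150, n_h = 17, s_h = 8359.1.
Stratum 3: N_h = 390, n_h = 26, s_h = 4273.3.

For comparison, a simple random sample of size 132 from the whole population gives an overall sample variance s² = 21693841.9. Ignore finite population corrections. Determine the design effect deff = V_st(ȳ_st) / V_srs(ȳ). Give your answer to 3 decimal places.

deff ≈ 1.163

V̂(ȳ_st) = Σ W_h² s_h²/n_h, with W_h = N_h/N and N = 1060:
  stratum 1: (520/1060)²·2250.5²/89 = 13695
  stratum 2: (150/1060)²·8359.1²/17 = 82307.8
  stratum 3: (390/1060)²·4273.3²/26 = 95076
V_st = 191079
V_srs = s²/n = 21693841.9/132 = 164347
deff = V_st / V_srs = 191079/164347 = 1.1627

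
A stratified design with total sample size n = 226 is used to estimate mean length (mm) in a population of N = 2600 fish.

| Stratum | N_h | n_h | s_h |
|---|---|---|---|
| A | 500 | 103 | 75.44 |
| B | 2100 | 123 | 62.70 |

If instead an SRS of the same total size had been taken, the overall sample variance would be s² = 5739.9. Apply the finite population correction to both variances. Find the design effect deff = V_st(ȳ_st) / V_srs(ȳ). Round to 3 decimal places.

V̂(ȳ_st) = Σ W_h² (1 − n_h/N_h) s_h²/n_h, with W_h = N_h/N and N = 2600:
  stratum A: (500/2600)²·(1 − 103/500)·75.44²/103 = 1.62248
  stratum B: (2100/2600)²·(1 − 123/2100)·62.70²/123 = 19.6295
V_st = 21.252
V_srs = (1 − 226/2600)·5739.9/226 = 23.1901
deff = V_st / V_srs = 21.252/23.1901 = 0.9164

deff ≈ 0.916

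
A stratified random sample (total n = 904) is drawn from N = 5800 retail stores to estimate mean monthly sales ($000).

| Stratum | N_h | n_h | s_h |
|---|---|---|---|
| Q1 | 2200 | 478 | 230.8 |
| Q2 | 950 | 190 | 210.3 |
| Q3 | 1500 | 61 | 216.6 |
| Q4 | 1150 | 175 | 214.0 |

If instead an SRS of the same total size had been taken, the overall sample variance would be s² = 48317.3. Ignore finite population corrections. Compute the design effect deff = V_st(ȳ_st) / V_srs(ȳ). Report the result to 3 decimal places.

V̂(ȳ_st) = Σ W_h² s_h²/n_h, with W_h = N_h/N and N = 5800:
  stratum Q1: (2200/5800)²·230.8²/478 = 16.0337
  stratum Q2: (950/5800)²·210.3²/190 = 6.24477
  stratum Q3: (1500/5800)²·216.6²/61 = 51.4415
  stratum Q4: (1150/5800)²·214.0²/175 = 10.288
V_st = 84.0079
V_srs = s²/n = 48317.3/904 = 53.4483
deff = V_st / V_srs = 84.0079/53.4483 = 1.5718

deff ≈ 1.572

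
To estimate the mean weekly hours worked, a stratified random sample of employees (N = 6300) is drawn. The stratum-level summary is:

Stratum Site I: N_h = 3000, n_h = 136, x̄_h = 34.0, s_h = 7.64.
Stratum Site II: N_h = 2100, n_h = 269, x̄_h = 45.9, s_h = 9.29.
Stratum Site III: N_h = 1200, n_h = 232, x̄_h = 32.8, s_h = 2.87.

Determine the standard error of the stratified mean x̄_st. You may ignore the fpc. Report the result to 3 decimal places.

V̂(x̄_st) = Σ W_h² s_h²/n_h, with W_h = N_h/N and N = 6300:
  stratum Site I: (3000/6300)²·7.64²/136 = 0.0973216
  stratum Site II: (2100/6300)²·9.29²/269 = 0.0356481
  stratum Site III: (1200/6300)²·2.87²/232 = 0.00128812
V̂(x̄_st) = 0.134258
SE(x̄_st) = √0.134258 = 0.366412

SE(x̄_st) ≈ 0.366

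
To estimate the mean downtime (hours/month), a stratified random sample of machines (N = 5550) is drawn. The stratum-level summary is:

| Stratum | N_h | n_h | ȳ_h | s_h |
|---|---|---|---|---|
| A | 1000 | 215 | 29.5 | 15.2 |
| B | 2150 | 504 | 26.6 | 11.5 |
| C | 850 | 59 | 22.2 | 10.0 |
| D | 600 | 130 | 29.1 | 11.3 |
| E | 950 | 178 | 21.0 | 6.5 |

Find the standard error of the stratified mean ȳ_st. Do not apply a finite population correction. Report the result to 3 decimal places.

SE(ȳ_st) ≈ 0.364

V̂(ȳ_st) = Σ W_h² s_h²/n_h, with W_h = N_h/N and N = 5550:
  stratum A: (1000/5550)²·15.2²/215 = 0.0348869
  stratum B: (2150/5550)²·11.5²/504 = 0.0393782
  stratum C: (850/5550)²·10.0²/59 = 0.0397557
  stratum D: (600/5550)²·11.3²/130 = 0.0114797
  stratum E: (950/5550)²·6.5²/178 = 0.00695453
V̂(ȳ_st) = 0.132455
SE(ȳ_st) = √0.132455 = 0.363944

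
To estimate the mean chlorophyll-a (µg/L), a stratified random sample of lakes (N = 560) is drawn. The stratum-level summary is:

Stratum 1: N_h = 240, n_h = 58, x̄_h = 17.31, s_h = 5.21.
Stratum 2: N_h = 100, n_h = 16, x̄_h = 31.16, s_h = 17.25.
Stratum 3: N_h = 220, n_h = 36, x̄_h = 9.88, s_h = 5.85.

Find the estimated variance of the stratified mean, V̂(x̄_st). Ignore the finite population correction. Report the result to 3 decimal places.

V̂(x̄_st) ≈ 0.826

V̂(x̄_st) = Σ W_h² s_h²/n_h, with W_h = N_h/N and N = 560:
  stratum 1: (240/560)²·5.21²/58 = 0.0859595
  stratum 2: (100/560)²·17.25²/16 = 0.593038
  stratum 3: (220/560)²·5.85²/36 = 0.146716
V̂(x̄_st) = 0.825713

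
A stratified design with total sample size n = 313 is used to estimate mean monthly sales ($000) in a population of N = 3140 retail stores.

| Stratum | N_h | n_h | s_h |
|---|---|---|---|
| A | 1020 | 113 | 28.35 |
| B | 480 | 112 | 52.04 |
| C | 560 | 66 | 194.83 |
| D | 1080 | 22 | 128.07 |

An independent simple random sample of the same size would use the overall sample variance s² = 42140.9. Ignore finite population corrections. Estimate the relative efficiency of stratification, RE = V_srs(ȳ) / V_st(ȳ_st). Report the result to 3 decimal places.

RE ≈ 1.249

V̂(ȳ_st) = Σ W_h² s_h²/n_h, with W_h = N_h/N and N = 3140:
  stratum A: (1020/3140)²·28.35²/113 = 0.750531
  stratum B: (480/3140)²·52.04²/112 = 0.565041
  stratum C: (560/3140)²·194.83²/66 = 18.293
  stratum D: (1080/3140)²·128.07²/22 = 88.1983
V_st = 107.807
V_srs = s²/n = 42140.9/313 = 134.635
Relative efficiency = V_srs / V_st = 134.635/107.807 = 1.2489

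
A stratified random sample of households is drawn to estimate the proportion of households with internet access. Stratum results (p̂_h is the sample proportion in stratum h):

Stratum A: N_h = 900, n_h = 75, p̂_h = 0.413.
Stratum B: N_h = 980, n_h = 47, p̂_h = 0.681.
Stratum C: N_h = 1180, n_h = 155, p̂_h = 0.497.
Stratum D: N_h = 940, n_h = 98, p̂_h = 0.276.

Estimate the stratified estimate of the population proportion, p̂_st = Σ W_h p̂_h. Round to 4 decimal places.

p̂_st ≈ 0.4712

N = 4000; stratum weights W_h = N_h/N.
p̂_st = Σ W_h p̂_h = (900·0.413 + 980·0.681 + 1180·0.497 + 940·0.276)/4000 = 0.47125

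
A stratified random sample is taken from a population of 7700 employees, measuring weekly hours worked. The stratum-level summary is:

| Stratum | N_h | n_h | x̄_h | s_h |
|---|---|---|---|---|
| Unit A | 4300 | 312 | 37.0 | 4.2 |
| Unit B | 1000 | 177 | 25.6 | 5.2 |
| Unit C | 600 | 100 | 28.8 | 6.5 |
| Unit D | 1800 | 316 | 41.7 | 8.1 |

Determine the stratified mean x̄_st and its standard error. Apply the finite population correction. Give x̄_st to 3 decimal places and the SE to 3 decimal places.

x̄_st ≈ 35.979, SE ≈ 0.173

x̄_st = Σ W_h x̄_h = (4300·37.0 + 1000·25.6 + 600·28.8 + 1800·41.7)/7700 = 35.97922
V̂(x̄_st) = Σ W_h² (1 − n_h/N_h) s_h²/n_h, with W_h = N_h/N and N = 7700:
  stratum Unit A: (4300/7700)²·(1 − 312/4300)·4.2²/312 = 0.0163526
  stratum Unit B: (1000/7700)²·(1 − 177/1000)·5.2²/177 = 0.00212057
  stratum Unit C: (600/7700)²·(1 − 100/600)·6.5²/100 = 0.0021378
  stratum Unit D: (1800/7700)²·(1 − 316/1800)·8.1²/316 = 0.00935423
V̂(x̄_st) = 0.0299652
SE(x̄_st) = √0.0299652 = 0.173104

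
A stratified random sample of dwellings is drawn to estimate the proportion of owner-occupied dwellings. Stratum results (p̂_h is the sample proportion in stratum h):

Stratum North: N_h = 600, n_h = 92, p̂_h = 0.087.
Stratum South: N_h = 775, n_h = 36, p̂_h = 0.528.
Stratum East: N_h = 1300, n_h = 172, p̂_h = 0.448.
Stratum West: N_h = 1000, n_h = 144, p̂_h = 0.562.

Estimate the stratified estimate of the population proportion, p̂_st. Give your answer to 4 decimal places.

N = 3675; stratum weights W_h = N_h/N.
p̂_st = Σ W_h p̂_h = (600·0.087 + 775·0.528 + 1300·0.448 + 1000·0.562)/3675 = 0.43695

p̂_st ≈ 0.4370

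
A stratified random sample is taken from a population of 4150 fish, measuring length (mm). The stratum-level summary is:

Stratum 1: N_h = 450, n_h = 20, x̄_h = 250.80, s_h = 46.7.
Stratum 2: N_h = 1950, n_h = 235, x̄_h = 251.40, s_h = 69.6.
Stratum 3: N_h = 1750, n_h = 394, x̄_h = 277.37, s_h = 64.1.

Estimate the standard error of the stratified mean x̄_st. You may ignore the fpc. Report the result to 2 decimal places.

V̂(x̄_st) = Σ W_h² s_h²/n_h, with W_h = N_h/N and N = 4150:
  stratum 1: (450/4150)²·46.7²/20 = 1.28213
  stratum 2: (1950/4150)²·69.6²/235 = 4.55118
  stratum 3: (1750/4150)²·64.1²/394 = 1.85438
V̂(x̄_st) = 7.68769
SE(x̄_st) = √7.68769 = 2.77267

SE(x̄_st) ≈ 2.77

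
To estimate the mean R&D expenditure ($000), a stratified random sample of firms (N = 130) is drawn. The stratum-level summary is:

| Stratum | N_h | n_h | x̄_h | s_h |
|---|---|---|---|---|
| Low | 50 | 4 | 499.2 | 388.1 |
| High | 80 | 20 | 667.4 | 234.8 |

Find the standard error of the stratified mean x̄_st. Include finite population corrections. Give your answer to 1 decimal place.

V̂(x̄_st) = Σ W_h² (1 − n_h/N_h) s_h²/n_h, with W_h = N_h/N and N = 130:
  stratum Low: (50/130)²·(1 − 4/50)·388.1²/4 = 5124.7
  stratum High: (80/130)²·(1 − 20/80)·234.8²/20 = 782.926
V̂(x̄_st) = 5907.63
SE(x̄_st) = √5907.63 = 76.8611

SE(x̄_st) ≈ 76.9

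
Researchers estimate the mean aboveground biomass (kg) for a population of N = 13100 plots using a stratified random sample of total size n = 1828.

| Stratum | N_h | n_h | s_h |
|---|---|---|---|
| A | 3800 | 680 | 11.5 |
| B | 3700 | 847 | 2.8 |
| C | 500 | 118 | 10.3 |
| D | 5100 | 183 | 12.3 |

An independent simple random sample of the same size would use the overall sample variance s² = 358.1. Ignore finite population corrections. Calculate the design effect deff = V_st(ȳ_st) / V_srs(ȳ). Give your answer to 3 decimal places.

V̂(ȳ_st) = Σ W_h² s_h²/n_h, with W_h = N_h/N and N = 13100:
  stratum A: (3800/13100)²·11.5²/680 = 0.0163648
  stratum B: (3700/13100)²·2.8²/847 = 0.000738403
  stratum C: (500/13100)²·10.3²/118 = 0.00130975
  stratum D: (5100/13100)²·12.3²/183 = 0.125302
V_st = 0.143715
V_srs = s²/n = 358.1/1828 = 0.195897
deff = V_st / V_srs = 0.143715/0.195897 = 0.7336

deff ≈ 0.734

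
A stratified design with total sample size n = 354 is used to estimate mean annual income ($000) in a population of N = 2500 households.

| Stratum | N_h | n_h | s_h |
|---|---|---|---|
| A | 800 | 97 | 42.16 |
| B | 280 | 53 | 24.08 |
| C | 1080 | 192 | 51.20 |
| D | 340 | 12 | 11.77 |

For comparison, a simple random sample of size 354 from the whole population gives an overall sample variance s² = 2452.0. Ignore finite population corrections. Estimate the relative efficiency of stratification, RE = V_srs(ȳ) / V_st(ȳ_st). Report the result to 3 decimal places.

V̂(ȳ_st) = Σ W_h² s_h²/n_h, with W_h = N_h/N and N = 2500:
  stratum A: (800/2500)²·42.16²/97 = 1.87642
  stratum B: (280/2500)²·24.08²/53 = 0.137238
  stratum C: (1080/2500)²·51.20²/192 = 2.54804
  stratum D: (340/2500)²·11.77²/12 = 0.213525
V_st = 4.77522
V_srs = s²/n = 2452.0/354 = 6.92655
Relative efficiency = V_srs / V_st = 6.92655/4.77522 = 1.4505

RE ≈ 1.451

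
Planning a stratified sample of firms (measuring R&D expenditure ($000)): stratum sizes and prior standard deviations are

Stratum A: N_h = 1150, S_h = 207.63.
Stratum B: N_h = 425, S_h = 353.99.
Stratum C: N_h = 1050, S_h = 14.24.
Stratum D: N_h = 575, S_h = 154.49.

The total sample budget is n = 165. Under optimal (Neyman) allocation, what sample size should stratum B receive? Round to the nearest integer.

Neyman allocation: n_h = n · N_h S_h / Σ N_i S_i, with n = 165.
  stratum A: N_h·S_h = 1150·207.63 = 238774.50
  stratum B: N_h·S_h = 425·353.99 = 150445.75
  stratum C: N_h·S_h = 1050·14.24 = 14952.00
  stratum D: N_h·S_h = 575·154.49 = 88831.75
Σ N_h S_h = 493004.00
n for stratum B = 165·150445.75/493004.00 = 50.352 → 50

50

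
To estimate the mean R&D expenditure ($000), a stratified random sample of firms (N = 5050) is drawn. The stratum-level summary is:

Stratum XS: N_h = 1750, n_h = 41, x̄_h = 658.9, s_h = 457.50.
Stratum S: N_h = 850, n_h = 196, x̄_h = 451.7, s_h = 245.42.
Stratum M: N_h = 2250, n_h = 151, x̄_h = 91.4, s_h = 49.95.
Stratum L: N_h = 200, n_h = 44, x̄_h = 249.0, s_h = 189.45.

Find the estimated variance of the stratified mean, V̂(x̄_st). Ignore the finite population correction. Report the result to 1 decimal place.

V̂(x̄_st) ≈ 626.3

V̂(x̄_st) = Σ W_h² s_h²/n_h, with W_h = N_h/N and N = 5050:
  stratum XS: (1750/5050)²·457.50²/41 = 613.044
  stratum S: (850/5050)²·245.42²/196 = 8.70601
  stratum M: (2250/5050)²·49.95²/151 = 3.28002
  stratum L: (200/5050)²·189.45²/44 = 1.27942
V̂(x̄_st) = 626.309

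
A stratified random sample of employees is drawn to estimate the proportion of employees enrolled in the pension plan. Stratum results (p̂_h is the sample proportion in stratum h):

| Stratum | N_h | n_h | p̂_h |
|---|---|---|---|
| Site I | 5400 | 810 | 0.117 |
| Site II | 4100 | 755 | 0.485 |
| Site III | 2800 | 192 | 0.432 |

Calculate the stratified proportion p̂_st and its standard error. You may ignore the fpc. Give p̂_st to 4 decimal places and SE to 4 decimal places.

N = 12300; stratum weights W_h = N_h/N.
p̂_st = Σ W_h p̂_h = (5400·0.117 + 4100·0.485 + 2800·0.432)/12300 = 0.31137
V̂(p̂_st) = Σ W_h² p̂_h(1−p̂_h)/(n_h−1):
  stratum Site I: (5400/12300)²·0.117·0.883/809 = 2.46136e-05
  stratum Site II: (4100/12300)²·0.485·0.515/754 = 3.68074e-05
  stratum Site III: (2800/12300)²·0.432·0.568/191 = 6.6574e-05
V̂(p̂_st) = 0.000127995; SE = √V̂ = 0.0113135

p̂_st ≈ 0.3114, SE ≈ 0.0113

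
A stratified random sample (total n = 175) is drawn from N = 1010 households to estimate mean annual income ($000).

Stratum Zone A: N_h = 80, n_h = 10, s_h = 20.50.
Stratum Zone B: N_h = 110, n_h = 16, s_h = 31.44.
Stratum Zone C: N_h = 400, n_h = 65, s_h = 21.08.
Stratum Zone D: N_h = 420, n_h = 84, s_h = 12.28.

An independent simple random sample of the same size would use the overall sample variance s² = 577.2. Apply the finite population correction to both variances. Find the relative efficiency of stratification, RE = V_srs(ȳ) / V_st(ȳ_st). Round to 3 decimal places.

V̂(ȳ_st) = Σ W_h² (1 − n_h/N_h) s_h²/n_h, with W_h = N_h/N and N = 1010:
  stratum Zone A: (80/1010)²·(1 − 10/80)·20.50²/10 = 0.230703
  stratum Zone B: (110/1010)²·(1 − 16/110)·31.44²/16 = 0.626214
  stratum Zone C: (400/1010)²·(1 − 65/400)·21.08²/65 = 0.898028
  stratum Zone D: (420/1010)²·(1 − 84/420)·12.28²/84 = 0.248349
V_st = 2.00329
V_srs = (1 − 175/1010)·577.2/175 = 2.7268
Relative efficiency = V_srs / V_st = 2.7268/2.00329 = 1.3612

RE ≈ 1.361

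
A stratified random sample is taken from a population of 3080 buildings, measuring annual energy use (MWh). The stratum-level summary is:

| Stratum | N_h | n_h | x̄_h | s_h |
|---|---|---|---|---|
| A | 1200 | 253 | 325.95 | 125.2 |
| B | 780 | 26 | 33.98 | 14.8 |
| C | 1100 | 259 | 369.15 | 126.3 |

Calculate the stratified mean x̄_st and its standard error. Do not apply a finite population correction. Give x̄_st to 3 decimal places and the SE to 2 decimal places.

x̄_st = Σ W_h x̄_h = (1200·325.95 + 780·33.98 + 1100·369.15)/3080 = 267.43812
V̂(x̄_st) = Σ W_h² s_h²/n_h, with W_h = N_h/N and N = 3080:
  stratum A: (1200/3080)²·125.2²/253 = 9.40479
  stratum B: (780/3080)²·14.8²/26 = 0.540304
  stratum C: (1100/3080)²·126.3²/259 = 7.85581
V̂(x̄_st) = 17.8009
SE(x̄_st) = √17.8009 = 4.21911

x̄_st ≈ 267.438, SE ≈ 4.22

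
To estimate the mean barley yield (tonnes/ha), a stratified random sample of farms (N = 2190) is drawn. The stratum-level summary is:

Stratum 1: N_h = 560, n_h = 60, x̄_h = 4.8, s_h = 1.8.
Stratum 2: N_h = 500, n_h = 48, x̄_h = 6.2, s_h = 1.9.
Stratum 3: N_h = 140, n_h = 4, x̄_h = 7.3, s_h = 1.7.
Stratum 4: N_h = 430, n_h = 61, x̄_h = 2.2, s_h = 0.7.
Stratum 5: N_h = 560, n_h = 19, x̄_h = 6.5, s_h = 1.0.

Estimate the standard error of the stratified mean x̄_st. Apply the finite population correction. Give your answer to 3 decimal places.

SE(x̄_st) ≈ 0.115

V̂(x̄_st) = Σ W_h² (1 − n_h/N_h) s_h²/n_h, with W_h = N_h/N and N = 2190:
  stratum 1: (560/2190)²·(1 − 60/560)·1.8²/60 = 0.00315256
  stratum 2: (500/2190)²·(1 − 48/500)·1.9²/48 = 0.00354394
  stratum 3: (140/2190)²·(1 − 4/140)·1.7²/4 = 0.00286825
  stratum 4: (430/2190)²·(1 − 61/430)·0.7²/61 = 0.00026575
  stratum 5: (560/2190)²·(1 − 19/560)·1.0²/19 = 0.00332463
V̂(x̄_st) = 0.0131551
SE(x̄_st) = √0.0131551 = 0.114696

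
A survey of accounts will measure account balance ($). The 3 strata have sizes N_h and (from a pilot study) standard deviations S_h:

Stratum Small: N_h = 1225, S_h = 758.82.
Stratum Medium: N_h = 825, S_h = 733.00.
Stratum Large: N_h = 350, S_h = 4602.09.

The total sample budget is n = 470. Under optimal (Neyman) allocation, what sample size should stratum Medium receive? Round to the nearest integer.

Neyman allocation: n_h = n · N_h S_h / Σ N_i S_i, with n = 470.
  stratum Small: N_h·S_h = 1225·758.82 = 929554.50
  stratum Medium: N_h·S_h = 825·733.00 = 604725.00
  stratum Large: N_h·S_h = 350·4602.09 = 1610731.50
Σ N_h S_h = 3145011.00
n for stratum Medium = 470·604725.00/3145011.00 = 90.372 → 90

90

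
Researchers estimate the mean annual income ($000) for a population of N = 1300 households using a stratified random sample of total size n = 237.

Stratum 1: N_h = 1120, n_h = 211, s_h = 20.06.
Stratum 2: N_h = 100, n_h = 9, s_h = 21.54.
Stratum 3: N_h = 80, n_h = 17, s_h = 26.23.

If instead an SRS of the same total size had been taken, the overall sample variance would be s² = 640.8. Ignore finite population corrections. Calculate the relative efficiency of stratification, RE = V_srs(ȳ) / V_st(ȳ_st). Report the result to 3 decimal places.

V̂(ȳ_st) = Σ W_h² s_h²/n_h, with W_h = N_h/N and N = 1300:
  stratum 1: (1120/1300)²·20.06²/211 = 1.41556
  stratum 2: (100/1300)²·21.54²/9 = 0.305044
  stratum 3: (80/1300)²·26.23²/17 = 0.153264
V_st = 1.87387
V_srs = s²/n = 640.8/237 = 2.7038
Relative efficiency = V_srs / V_st = 2.7038/1.87387 = 1.4429

RE ≈ 1.443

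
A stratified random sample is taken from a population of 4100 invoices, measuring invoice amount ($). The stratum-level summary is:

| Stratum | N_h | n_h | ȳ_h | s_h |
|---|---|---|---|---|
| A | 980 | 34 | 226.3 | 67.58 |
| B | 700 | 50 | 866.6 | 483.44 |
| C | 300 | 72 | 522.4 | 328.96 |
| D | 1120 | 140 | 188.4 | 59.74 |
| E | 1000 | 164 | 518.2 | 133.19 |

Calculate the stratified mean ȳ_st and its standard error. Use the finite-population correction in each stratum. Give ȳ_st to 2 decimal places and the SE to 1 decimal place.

ȳ_st = Σ W_h ȳ_h = (980·226.3 + 700·866.6 + 300·522.4 + 1120·188.4 + 1000·518.2)/4100 = 418.12732
V̂(ȳ_st) = Σ W_h² (1 − n_h/N_h) s_h²/n_h, with W_h = N_h/N and N = 4100:
  stratum A: (980/4100)²·(1 − 34/980)·67.58²/34 = 7.4081
  stratum B: (700/4100)²·(1 − 50/700)·483.44²/50 = 126.52
  stratum C: (300/4100)²·(1 − 72/300)·328.96²/72 = 6.11564
  stratum D: (1120/4100)²·(1 − 140/1120)·59.74²/140 = 1.66448
  stratum E: (1000/4100)²·(1 − 164/1000)·133.19²/164 = 5.37945
V̂(ȳ_st) = 147.088
SE(ȳ_st) = √147.088 = 12.128

ȳ_st ≈ 418.13, SE ≈ 12.1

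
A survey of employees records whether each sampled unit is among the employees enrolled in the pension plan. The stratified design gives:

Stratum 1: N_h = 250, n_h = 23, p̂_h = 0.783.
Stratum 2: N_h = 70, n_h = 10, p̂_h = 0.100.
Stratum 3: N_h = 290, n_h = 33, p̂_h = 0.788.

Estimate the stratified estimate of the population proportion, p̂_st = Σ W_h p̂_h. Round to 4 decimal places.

p̂_st ≈ 0.7070

N = 610; stratum weights W_h = N_h/N.
p̂_st = Σ W_h p̂_h = (250·0.783 + 70·0.100 + 290·0.788)/610 = 0.70700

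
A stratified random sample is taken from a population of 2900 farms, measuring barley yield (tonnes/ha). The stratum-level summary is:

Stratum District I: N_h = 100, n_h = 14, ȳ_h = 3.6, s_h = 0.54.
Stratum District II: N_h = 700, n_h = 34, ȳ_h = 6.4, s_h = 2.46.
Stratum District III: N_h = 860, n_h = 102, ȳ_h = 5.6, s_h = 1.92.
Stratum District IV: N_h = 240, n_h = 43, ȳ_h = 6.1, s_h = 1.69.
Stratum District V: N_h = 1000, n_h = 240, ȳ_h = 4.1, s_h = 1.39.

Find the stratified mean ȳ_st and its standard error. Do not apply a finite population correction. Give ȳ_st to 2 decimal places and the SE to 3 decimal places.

ȳ_st = Σ W_h ȳ_h = (100·3.6 + 700·6.4 + 860·5.6 + 240·6.1 + 1000·4.1)/2900 = 5.24828
V̂(ȳ_st) = Σ W_h² s_h²/n_h, with W_h = N_h/N and N = 2900:
  stratum District I: (100/2900)²·0.54²/14 = 2.47664e-05
  stratum District II: (700/2900)²·2.46²/34 = 0.0103703
  stratum District III: (860/2900)²·1.92²/102 = 0.00317836
  stratum District IV: (240/2900)²·1.69²/43 = 0.000454916
  stratum District V: (1000/2900)²·1.39²/240 = 0.000957243
V̂(ȳ_st) = 0.0149856
SE(ȳ_st) = √0.0149856 = 0.122416

ȳ_st ≈ 5.25, SE ≈ 0.122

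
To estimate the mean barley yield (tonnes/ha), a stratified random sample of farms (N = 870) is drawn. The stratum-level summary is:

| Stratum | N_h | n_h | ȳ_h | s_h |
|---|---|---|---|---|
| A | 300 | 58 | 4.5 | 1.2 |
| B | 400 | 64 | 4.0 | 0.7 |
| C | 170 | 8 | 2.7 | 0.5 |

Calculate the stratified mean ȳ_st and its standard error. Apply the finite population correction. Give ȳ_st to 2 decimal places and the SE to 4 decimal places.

ȳ_st = Σ W_h ȳ_h = (300·4.5 + 400·4.0 + 170·2.7)/870 = 3.91839
V̂(ȳ_st) = Σ W_h² (1 − n_h/N_h) s_h²/n_h, with W_h = N_h/N and N = 870:
  stratum A: (300/870)²·(1 − 58/300)·1.2²/58 = 0.0023814
  stratum B: (400/870)²·(1 − 64/400)·0.7²/64 = 0.00135949
  stratum C: (170/870)²·(1 − 8/170)·0.5²/8 = 0.00113704
V̂(ȳ_st) = 0.00487793
SE(ȳ_st) = √0.00487793 = 0.0698422

ȳ_st ≈ 3.92, SE ≈ 0.0698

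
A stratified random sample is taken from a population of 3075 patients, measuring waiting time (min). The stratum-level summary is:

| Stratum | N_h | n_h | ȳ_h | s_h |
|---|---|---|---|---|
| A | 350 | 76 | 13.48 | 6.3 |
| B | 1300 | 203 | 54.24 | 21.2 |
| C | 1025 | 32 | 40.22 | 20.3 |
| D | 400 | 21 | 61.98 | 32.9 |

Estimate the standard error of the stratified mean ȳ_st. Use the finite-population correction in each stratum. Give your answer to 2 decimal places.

SE(ȳ_st) ≈ 1.60

V̂(ȳ_st) = Σ W_h² (1 − n_h/N_h) s_h²/n_h, with W_h = N_h/N and N = 3075:
  stratum A: (350/3075)²·(1 − 76/350)·6.3²/76 = 0.00529658
  stratum B: (1300/3075)²·(1 − 203/1300)·21.2²/203 = 0.333915
  stratum C: (1025/3075)²·(1 − 32/1025)·20.3²/32 = 1.3862
  stratum D: (400/3075)²·(1 − 21/400)·32.9²/21 = 0.826383
V̂(ȳ_st) = 2.55179
SE(ȳ_st) = √2.55179 = 1.59743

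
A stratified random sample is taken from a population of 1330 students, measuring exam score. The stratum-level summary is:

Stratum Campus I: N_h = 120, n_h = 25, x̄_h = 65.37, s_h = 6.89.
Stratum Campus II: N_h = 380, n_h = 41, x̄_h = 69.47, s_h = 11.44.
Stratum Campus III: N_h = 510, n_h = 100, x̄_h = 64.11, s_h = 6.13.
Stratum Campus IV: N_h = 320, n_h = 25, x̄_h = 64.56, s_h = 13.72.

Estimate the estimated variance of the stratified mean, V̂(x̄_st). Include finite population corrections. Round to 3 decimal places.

V̂(x̄_st) ≈ 0.691

V̂(x̄_st) = Σ W_h² (1 − n_h/N_h) s_h²/n_h, with W_h = N_h/N and N = 1330:
  stratum Campus I: (120/1330)²·(1 − 25/120)·6.89²/25 = 0.0122377
  stratum Campus II: (380/1330)²·(1 − 41/380)·11.44²/41 = 0.23246
  stratum Campus III: (510/1330)²·(1 − 100/510)·6.13²/100 = 0.0444193
  stratum Campus IV: (320/1330)²·(1 − 25/320)·13.72²/25 = 0.401825
V̂(x̄_st) = 0.690942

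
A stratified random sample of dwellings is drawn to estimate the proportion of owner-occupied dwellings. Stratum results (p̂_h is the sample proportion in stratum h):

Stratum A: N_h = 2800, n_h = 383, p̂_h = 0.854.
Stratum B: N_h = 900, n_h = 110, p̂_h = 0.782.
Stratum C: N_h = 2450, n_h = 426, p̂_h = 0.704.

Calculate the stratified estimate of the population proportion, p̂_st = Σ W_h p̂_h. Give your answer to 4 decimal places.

p̂_st ≈ 0.7837

N = 6150; stratum weights W_h = N_h/N.
p̂_st = Σ W_h p̂_h = (2800·0.854 + 900·0.782 + 2450·0.704)/6150 = 0.78371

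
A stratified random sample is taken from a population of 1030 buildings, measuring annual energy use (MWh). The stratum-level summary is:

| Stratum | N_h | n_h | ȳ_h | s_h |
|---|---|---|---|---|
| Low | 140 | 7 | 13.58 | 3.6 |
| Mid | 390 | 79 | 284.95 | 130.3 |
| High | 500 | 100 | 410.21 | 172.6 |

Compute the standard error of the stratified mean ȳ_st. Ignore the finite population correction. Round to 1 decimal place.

SE(ȳ_st) ≈ 10.1

V̂(ȳ_st) = Σ W_h² s_h²/n_h, with W_h = N_h/N and N = 1030:
  stratum Low: (140/1030)²·3.6²/7 = 0.0342049
  stratum Mid: (390/1030)²·130.3²/79 = 30.8118
  stratum High: (500/1030)²·172.6²/100 = 70.2016
V̂(ȳ_st) = 101.048
SE(ȳ_st) = √101.048 = 10.0522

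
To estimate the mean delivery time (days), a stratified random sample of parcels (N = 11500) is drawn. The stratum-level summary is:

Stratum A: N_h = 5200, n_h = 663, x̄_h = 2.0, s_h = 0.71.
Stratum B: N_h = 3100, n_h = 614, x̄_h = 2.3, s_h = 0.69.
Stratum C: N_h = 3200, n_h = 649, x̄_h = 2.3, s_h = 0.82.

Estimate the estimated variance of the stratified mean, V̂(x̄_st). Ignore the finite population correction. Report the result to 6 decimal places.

V̂(x̄_st) ≈ 0.000292

V̂(x̄_st) = Σ W_h² s_h²/n_h, with W_h = N_h/N and N = 11500:
  stratum A: (5200/11500)²·0.71²/663 = 0.000155458
  stratum B: (3100/11500)²·0.69²/614 = 5.63453e-05
  stratum C: (3200/11500)²·0.82²/649 = 8.02209e-05
V̂(x̄_st) = 0.000292025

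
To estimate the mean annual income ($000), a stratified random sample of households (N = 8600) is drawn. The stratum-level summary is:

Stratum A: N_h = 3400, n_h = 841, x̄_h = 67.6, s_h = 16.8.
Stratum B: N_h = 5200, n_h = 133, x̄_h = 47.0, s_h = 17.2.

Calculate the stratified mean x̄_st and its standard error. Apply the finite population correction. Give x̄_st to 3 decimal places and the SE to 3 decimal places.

x̄_st = Σ W_h x̄_h = (3400·67.6 + 5200·47.0)/8600 = 55.14419
V̂(x̄_st) = Σ W_h² (1 − n_h/N_h) s_h²/n_h, with W_h = N_h/N and N = 8600:
  stratum A: (3400/8600)²·(1 − 841/3400)·16.8²/841 = 0.0394798
  stratum B: (5200/8600)²·(1 − 133/5200)·17.2²/133 = 0.792433
V̂(x̄_st) = 0.831913
SE(x̄_st) = √0.831913 = 0.912093

x̄_st ≈ 55.144, SE ≈ 0.912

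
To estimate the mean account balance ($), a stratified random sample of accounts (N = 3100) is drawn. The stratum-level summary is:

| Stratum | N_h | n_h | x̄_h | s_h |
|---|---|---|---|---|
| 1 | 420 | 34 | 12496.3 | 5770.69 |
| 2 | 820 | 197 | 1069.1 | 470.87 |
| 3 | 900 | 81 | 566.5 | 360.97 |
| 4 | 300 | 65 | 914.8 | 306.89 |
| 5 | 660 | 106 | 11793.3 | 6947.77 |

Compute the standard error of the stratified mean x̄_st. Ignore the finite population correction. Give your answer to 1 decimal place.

V̂(x̄_st) = Σ W_h² s_h²/n_h, with W_h = N_h/N and N = 3100:
  stratum 1: (420/3100)²·5770.69²/34 = 17978.4
  stratum 2: (820/3100)²·470.87²/197 = 78.7481
  stratum 3: (900/3100)²·360.97²/81 = 135.587
  stratum 4: (300/3100)²·306.89²/65 = 13.5697
  stratum 5: (660/3100)²·6947.77²/106 = 20641.9
V̂(x̄_st) = 38848.2
SE(x̄_st) = √38848.2 = 197.1

SE(x̄_st) ≈ 197.1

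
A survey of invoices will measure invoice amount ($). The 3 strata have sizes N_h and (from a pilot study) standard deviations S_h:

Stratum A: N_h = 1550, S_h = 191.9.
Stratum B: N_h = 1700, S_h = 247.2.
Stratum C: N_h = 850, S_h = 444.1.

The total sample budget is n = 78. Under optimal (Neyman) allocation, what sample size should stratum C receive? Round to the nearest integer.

27

Neyman allocation: n_h = n · N_h S_h / Σ N_i S_i, with n = 78.
  stratum A: N_h·S_h = 1550·191.9 = 297445.00
  stratum B: N_h·S_h = 1700·247.2 = 420240.00
  stratum C: N_h·S_h = 850·444.1 = 377485.00
Σ N_h S_h = 1095170.00
n for stratum C = 78·377485.00/1095170.00 = 26.885 → 27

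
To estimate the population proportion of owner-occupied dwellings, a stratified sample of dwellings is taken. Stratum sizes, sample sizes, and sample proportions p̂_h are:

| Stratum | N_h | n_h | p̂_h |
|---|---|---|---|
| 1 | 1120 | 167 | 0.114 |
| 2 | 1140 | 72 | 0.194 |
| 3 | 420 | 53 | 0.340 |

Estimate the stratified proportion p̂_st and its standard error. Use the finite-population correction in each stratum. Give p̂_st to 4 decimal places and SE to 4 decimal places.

p̂_st ≈ 0.1834, SE ≈ 0.0236

N = 2680; stratum weights W_h = N_h/N.
p̂_st = Σ W_h p̂_h = (1120·0.114 + 1140·0.194 + 420·0.340)/2680 = 0.18345
V̂(p̂_st) = Σ W_h² (1 − n_h/N_h) p̂_h(1−p̂_h)/(n_h−1):
  stratum 1: (1120/2680)²·(1 − 167/1120)·0.114·0.886/166 = 9.04215e-05
  stratum 2: (1140/2680)²·(1 − 72/1140)·0.194·0.806/71 = 0.000373323
  stratum 3: (420/2680)²·(1 − 53/420)·0.340·0.660/52 = 9.26116e-05
V̂(p̂_st) = 0.000556356; SE = √V̂ = 0.0235872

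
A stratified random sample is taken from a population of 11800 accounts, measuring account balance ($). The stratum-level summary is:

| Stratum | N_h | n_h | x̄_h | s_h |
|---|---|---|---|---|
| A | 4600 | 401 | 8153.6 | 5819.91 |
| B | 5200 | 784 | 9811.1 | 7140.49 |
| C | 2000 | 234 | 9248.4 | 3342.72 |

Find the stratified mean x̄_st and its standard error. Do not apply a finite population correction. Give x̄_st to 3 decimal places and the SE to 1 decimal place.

x̄_st ≈ 9069.583, SE ≈ 163.8

x̄_st = Σ W_h x̄_h = (4600·8153.6 + 5200·9811.1 + 2000·9248.4)/11800 = 9069.58305
V̂(x̄_st) = Σ W_h² s_h²/n_h, with W_h = N_h/N and N = 11800:
  stratum A: (4600/11800)²·5819.91²/401 = 12836.3
  stratum B: (5200/11800)²·7140.49²/784 = 12629.4
  stratum C: (2000/11800)²·3342.72²/234 = 1371.77
V̂(x̄_st) = 26837.5
SE(x̄_st) = √26837.5 = 163.821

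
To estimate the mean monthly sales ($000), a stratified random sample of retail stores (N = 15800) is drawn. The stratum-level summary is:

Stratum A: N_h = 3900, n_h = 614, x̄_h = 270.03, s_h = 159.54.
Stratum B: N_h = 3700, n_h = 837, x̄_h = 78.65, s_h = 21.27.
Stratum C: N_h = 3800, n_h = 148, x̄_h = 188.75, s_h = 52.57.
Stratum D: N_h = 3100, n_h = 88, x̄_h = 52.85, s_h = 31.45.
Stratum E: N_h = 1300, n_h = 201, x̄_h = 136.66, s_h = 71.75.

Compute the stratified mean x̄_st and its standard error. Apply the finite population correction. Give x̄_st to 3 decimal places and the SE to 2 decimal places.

x̄_st ≈ 152.080, SE ≈ 1.94

x̄_st = Σ W_h x̄_h = (3900·270.03 + 3700·78.65 + 3800·188.75 + 3100·52.85 + 1300·136.66)/15800 = 152.08006
V̂(x̄_st) = Σ W_h² (1 − n_h/N_h) s_h²/n_h, with W_h = N_h/N and N = 15800:
  stratum A: (3900/15800)²·(1 − 614/3900)·159.54²/614 = 2.12808
  stratum B: (3700/15800)²·(1 − 837/3700)·21.27²/837 = 0.022936
  stratum C: (3800/15800)²·(1 − 148/3800)·52.57²/148 = 1.03804
  stratum D: (3100/15800)²·(1 − 88/3100)·31.45²/88 = 0.420398
  stratum E: (1300/15800)²·(1 − 201/1300)·71.75²/201 = 0.14658
V̂(x̄_st) = 3.75604
SE(x̄_st) = √3.75604 = 1.93805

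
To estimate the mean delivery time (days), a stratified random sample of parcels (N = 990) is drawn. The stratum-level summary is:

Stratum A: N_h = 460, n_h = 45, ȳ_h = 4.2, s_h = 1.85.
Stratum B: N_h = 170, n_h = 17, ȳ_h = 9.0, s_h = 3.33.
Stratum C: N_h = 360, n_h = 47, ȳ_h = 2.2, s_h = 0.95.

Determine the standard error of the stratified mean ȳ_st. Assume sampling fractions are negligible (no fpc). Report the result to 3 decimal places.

V̂(ȳ_st) = Σ W_h² s_h²/n_h, with W_h = N_h/N and N = 990:
  stratum A: (460/990)²·1.85²/45 = 0.0164201
  stratum B: (170/990)²·3.33²/17 = 0.0192339
  stratum C: (360/990)²·0.95²/47 = 0.00253912
V̂(ȳ_st) = 0.0381931
SE(ȳ_st) = √0.0381931 = 0.195431

SE(ȳ_st) ≈ 0.195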